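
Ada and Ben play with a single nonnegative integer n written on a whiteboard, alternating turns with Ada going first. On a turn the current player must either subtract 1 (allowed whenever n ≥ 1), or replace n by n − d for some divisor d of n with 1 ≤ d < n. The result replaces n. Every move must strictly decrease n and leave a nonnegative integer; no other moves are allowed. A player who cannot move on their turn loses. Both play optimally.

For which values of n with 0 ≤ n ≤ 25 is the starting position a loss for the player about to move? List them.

0, 2, 5, 7, 9, 11, 13, 15, 17, 19, 21, 23, 25

Classify positions by backward induction: terminal positions (no move available) are L. From any other position, the mover wins iff some move reaches an L.
n=0: no move → L
n=1: can move to 0, which is L ⇒ W
n=2: the only move is to 1(W), a W ⇒ L
n=3: can move to 2, which is L ⇒ W
n=4: can move to 2, which is L ⇒ W
n=5: the only move is to 4(W), a W ⇒ L
n=6: can move to 5, which is L ⇒ W
n=7: the only move is to 6(W), a W ⇒ L
n=8: can move to 7, which is L ⇒ W
n=9: moves to 6(W), 8(W); every one is W ⇒ L
n=10: can move to 5, which is L ⇒ W
n=11: the only move is to 10(W), a W ⇒ L
n=12: can move to 9, which is L ⇒ W
n=13: the only move is to 12(W), a W ⇒ L
n=14: can move to 7, which is L ⇒ W
n=15: moves to 10(W), 12(W), 14(W); every one is W ⇒ L
n=16: can move to 15, which is L ⇒ W
n=17: the only move is to 16(W), a W ⇒ L
n=18: can move to 9, which is L ⇒ W
n=19: the only move is to 18(W), a W ⇒ L
n=20: can move to 15, which is L ⇒ W
n=21: moves to 14(W), 18(W), 20(W); every one is W ⇒ L
n=22: can move to 11, which is L ⇒ W
n=23: the only move is to 22(W), a W ⇒ L
n=24: can move to 21, which is L ⇒ W
n=25: moves to 20(W), 24(W); every one is W ⇒ L
Reading off the rows marked L gives the requested list; there are 13 such values of n.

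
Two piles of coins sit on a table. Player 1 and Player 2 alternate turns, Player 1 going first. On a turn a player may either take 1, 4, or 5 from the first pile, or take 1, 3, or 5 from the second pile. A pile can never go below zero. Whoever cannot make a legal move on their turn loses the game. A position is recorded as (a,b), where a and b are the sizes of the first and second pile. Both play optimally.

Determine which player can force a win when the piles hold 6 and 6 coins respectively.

Work bottom-up. With no move the player to move loses. Otherwise the position is W if at least one move leads to an L position for the opponent, and L if every move leads to a W.
No move ever increases a pile, so every position that can arise here has a ≤ 6 and b ≤ 6; it is enough to label the cells with 0 ≤ a ≤ 6 and 0 ≤ b ≤ 6.
Every move lowers a or b (never raises either), so fill the grid row by row in increasing a, and left to right within a row: each cell's successors are then already labelled.
      b=0  b=1  b=2  b=3  b=4  b=5  b=6
a=0:    L    W    L    W    L    W    L
a=1:    W    L    W    L    W    L    W
a=2:    L    W    L    W    L    W    L
a=3:    W    L    W    L    W    L    W
a=4:    W    W    W    W    W    W    W
a=5:    W    W    W    W    W    W    W
a=6:    W    W    W    W    W    W    W
Cells with no legal move (terminal, hence L): (0,0).
The remaining L cells, each justified by listing all of its moves:
(0,2): only reaches (0,1)(W), which is W → L
(0,4): only reaches (0,3)(W), (0,1)(W), all W → L
(0,6): only reaches (0,5)(W), (0,3)(W), (0,1)(W), all W → L
(1,1): only reaches (0,1)(W), (1,0)(W), all W → L
(1,3): only reaches (0,3)(W), (1,2)(W), (1,0)(W), all W → L
(1,5): only reaches (0,5)(W), (1,4)(W), (1,2)(W), (1,0)(W), all W → L
(2,0): only reaches (1,0)(W), which is W → L
(2,2): only reaches (1,2)(W), (2,1)(W), all W → L
(2,4): only reaches (1,4)(W), (2,3)(W), (2,1)(W), all W → L
(2,6): only reaches (1,6)(W), (2,5)(W), (2,3)(W), (2,1)(W), all W → L
(3,1): only reaches (2,1)(W), (3,0)(W), all W → L
(3,3): only reaches (2,3)(W), (3,2)(W), (3,0)(W), all W → L
(3,5): only reaches (2,5)(W), (3,4)(W), (3,2)(W), (3,0)(W), all W → L
Every other cell has at least one move into one of the L cells above, so it is W.
From (6,6) Player 1 can move to (2,6), reaching an L position.

Player 1 wins.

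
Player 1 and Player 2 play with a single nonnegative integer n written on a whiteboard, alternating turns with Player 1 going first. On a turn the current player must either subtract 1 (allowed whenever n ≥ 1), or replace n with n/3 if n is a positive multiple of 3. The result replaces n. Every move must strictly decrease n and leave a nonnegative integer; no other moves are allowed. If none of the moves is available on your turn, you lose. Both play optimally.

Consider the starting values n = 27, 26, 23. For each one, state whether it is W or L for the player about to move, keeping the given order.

Compute win/loss labels from the base case upward. A position with no move is L. Any other position is W if it can reach an L in one move, else L.
n=0: no move → L
n=1: can move to 0, which is L ⇒ W
n=2: the only move is to 1(W), a W ⇒ L
n=3: can move to 2, which is L ⇒ W
n=4: the only move is to 3(W), a W ⇒ L
n=5: can move to 4, which is L ⇒ W
n=6: can move to 2, which is L ⇒ W
n=7: the only move is to 6(W), a W ⇒ L
n=8: can move to 7, which is L ⇒ W
n=9: moves to 3(W), 8(W); every one is W ⇒ L
n=10: can move to 9, which is L ⇒ W
n=11: the only move is to 10(W), a W ⇒ L
n=12: can move to 4, which is L ⇒ W
n=13: the only move is to 12(W), a W ⇒ L
n=14: can move to 13, which is L ⇒ W
n=15: moves to 5(W), 14(W); every one is W ⇒ L
n=16: can move to 15, which is L ⇒ W
n=17: the only move is to 16(W), a W ⇒ L
n=18: can move to 17, which is L ⇒ W
n=19: the only move is to 18(W), a W ⇒ L
n=20: can move to 19, which is L ⇒ W
n=21: can move to 7, which is L ⇒ W
n=22: the only move is to 21(W), a W ⇒ L
n=23: can move to 22, which is L ⇒ W
n=24: moves to 8(W), 23(W); every one is W ⇒ L
n=25: can move to 24, which is L ⇒ W
n=26: the only move is to 25(W), a W ⇒ L
n=27: can move to 9, which is L ⇒ W

27: W, 26: L, 23: W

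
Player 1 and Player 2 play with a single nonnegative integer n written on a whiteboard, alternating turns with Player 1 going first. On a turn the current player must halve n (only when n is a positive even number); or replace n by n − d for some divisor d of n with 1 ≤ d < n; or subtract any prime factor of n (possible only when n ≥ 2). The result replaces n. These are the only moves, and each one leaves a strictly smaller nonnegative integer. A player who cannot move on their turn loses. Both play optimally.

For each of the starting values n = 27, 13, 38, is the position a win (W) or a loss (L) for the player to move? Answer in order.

27: W, 13: W, 38: L

Classify positions by backward induction: terminal positions (no move available) are L. From any other position, the mover wins iff some move reaches an L.
n=0: no move → L
n=1: no move → L
n=2: reaches L-position 0 → W
n=3: reaches L-position 0 → W
n=4: only reaches 2(W), 3(W), all W → L
n=5: reaches L-position 0 → W
n=6: reaches L-position 4 → W
n=7: reaches L-position 0 → W
n=8: reaches L-position 4 → W
n=9: only reaches 6(W), 8(W), all W → L
n=10: reaches L-position 9 → W
n=11: reaches L-position 0 → W
n=12: reaches L-position 9 → W
n=13: reaches L-position 0 → W
n=14: only reaches 7(W), 12(W), 13(W), all W → L
n=15: reaches L-position 14 → W
n=16: reaches L-position 14 → W
n=17: reaches L-position 0 → W
n=18: reaches L-position 9 → W
n=19: reaches L-position 0 → W
n=20: only reaches 10(W), 15(W), 16(W), 18(W), 19(W), all W → L
n=21: reaches L-position 14 → W
n=22: reaches L-position 20 → W
n=23: reaches L-position 0 → W
n=24: reaches L-position 20 → W
n=25: reaches L-position 20 → W
n=26: only reaches 13(W), 24(W), 25(W), all W → L
n=27: reaches L-position 26 → W
n=28: reaches L-position 14 → W
n=29: reaches L-position 0 → W
n=30: reaches L-position 20 → W
n=31: reaches L-position 0 → W
n=32: only reaches 16(W), 24(W), 28(W), 30(W), 31(W), all W → L
n=33: reaches L-position 32 → W
n=34: reaches L-position 32 → W
n=35: only reaches 28(W), 30(W), 34(W), all W → L
n=36: reaches L-position 32 → W
n=37: reaches L-position 0 → W
n=38: only reaches 19(W), 36(W), 37(W), all W → L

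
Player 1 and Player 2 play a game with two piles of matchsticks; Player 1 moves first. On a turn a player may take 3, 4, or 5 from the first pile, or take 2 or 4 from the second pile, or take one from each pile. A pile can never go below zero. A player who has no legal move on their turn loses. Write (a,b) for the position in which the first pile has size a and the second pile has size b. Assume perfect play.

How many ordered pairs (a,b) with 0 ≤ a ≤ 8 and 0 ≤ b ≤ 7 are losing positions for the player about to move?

Positions with no move are L. A position that does have a move is losing for the player to move precisely when every available move leads to a winning position for the opponent. Fill in the labels:
Every move lowers a or b (never raises either), so fill the grid row by row in increasing a, and left to right within a row: each cell's successors are then already labelled.
      b=0  b=1  b=2  b=3  b=4  b=5  b=6  b=7
a=0:    L    L    W    W    W    W    L    L
a=1:    L    W    W    L    W    W    L    W
a=2:    L    W    W    L    W    W    L    W
a=3:    W    W    L    L    W    W    W    W
a=4:    W    W    L    W    W    L    W    W
a=5:    W    W    L    W    W    L    W    W
a=6:    W    L    W    W    L    W    W    L
a=7:    W    L    W    W    L    W    W    L
a=8:    L    L    W    W    W    W    L    L
Cells with no legal move (terminal, hence L): (0,0), (0,1), (1,0), (2,0).
The remaining L cells, each justified by listing all of its moves:
(0,6): moves to (0,4)(W), (0,2)(W); every one is W ⇒ L
(0,7): moves to (0,5)(W), (0,3)(W); every one is W ⇒ L
(1,3): moves to (1,1)(W), (0,2)(W); every one is W ⇒ L
(1,6): moves to (1,4)(W), (1,2)(W), (0,5)(W); every one is W ⇒ L
(2,3): moves to (2,1)(W), (1,2)(W); every one is W ⇒ L
(2,6): moves to (2,4)(W), (2,2)(W), (1,5)(W); every one is W ⇒ L
(3,2): moves to (0,2)(W), (3,0)(W), (2,1)(W); every one is W ⇒ L
(3,3): moves to (0,3)(W), (3,1)(W), (2,2)(W); every one is W ⇒ L
(4,2): moves to (1,2)(W), (0,2)(W), (4,0)(W), (3,1)(W); every one is W ⇒ L
(4,5): moves to (1,5)(W), (0,5)(W), (4,3)(W), (4,1)(W), (3,4)(W); every one is W ⇒ L
(5,2): moves to (2,2)(W), (1,2)(W), (0,2)(W), (5,0)(W), (4,1)(W); every one is W ⇒ L
(5,5): moves to (2,5)(W), (1,5)(W), (0,5)(W), (5,3)(W), (5,1)(W), (4,4)(W); every one is W ⇒ L
(6,1): moves to (3,1)(W), (2,1)(W), (1,1)(W), (5,0)(W); every one is W ⇒ L
(6,4): moves to (3,4)(W), (2,4)(W), (1,4)(W), (6,2)(W), (6,0)(W), (5,3)(W); every one is W ⇒ L
(6,7): moves to (3,7)(W), (2,7)(W), (1,7)(W), (6,5)(W), (6,3)(W), (5,6)(W); every one is W ⇒ L
(7,1): moves to (4,1)(W), (3,1)(W), (2,1)(W), (6,0)(W); every one is W ⇒ L
(7,4): moves to (4,4)(W), (3,4)(W), (2,4)(W), (7,2)(W), (7,0)(W), (6,3)(W); every one is W ⇒ L
(7,7): moves to (4,7)(W), (3,7)(W), (2,7)(W), (7,5)(W), (7,3)(W), (6,6)(W); every one is W ⇒ L
(8,0): moves to (5,0)(W), (4,0)(W), (3,0)(W); every one is W ⇒ L
(8,1): moves to (5,1)(W), (4,1)(W), (3,1)(W), (7,0)(W); every one is W ⇒ L
(8,6): moves to (5,6)(W), (4,6)(W), (3,6)(W), (8,4)(W), (8,2)(W), (7,5)(W); every one is W ⇒ L
(8,7): moves to (5,7)(W), (4,7)(W), (3,7)(W), (8,5)(W), (8,3)(W), (7,6)(W); every one is W ⇒ L
Every other cell has at least one move into one of the L cells above, so it is W.
L cells per row: a=0: 4, a=1: 3, a=2: 3, a=3: 2, a=4: 2, a=5: 2, a=6: 3, a=7: 3, a=8: 4; total 26.

26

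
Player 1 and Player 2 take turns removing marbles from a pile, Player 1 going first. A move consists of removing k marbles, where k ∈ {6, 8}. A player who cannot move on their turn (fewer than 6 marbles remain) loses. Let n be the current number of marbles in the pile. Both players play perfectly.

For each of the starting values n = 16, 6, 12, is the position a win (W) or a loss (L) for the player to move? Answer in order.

Use the standard recursion: the mover loses at a terminal position; elsewhere, the mover wins exactly when some move hands the opponent an L position.
n=0: no move → L
n=1: no move → L
n=2: no move → L
n=3: no move → L
n=4: no move → L
n=5: no move → L
n=6: reaches L-position 0 → W
n=7: reaches L-position 1 → W
n=8: reaches L-position 2 → W
n=9: reaches L-position 3 → W
n=10: reaches L-position 4 → W
n=11: reaches L-position 5 → W
n=12: reaches L-position 4 → W
n=13: reaches L-position 5 → W
n=14: only reaches 8(W), 6(W), all W → L
n=15: only reaches 9(W), 7(W), all W → L
n=16: only reaches 10(W), 8(W), all W → L

16: L, 6: W, 12: W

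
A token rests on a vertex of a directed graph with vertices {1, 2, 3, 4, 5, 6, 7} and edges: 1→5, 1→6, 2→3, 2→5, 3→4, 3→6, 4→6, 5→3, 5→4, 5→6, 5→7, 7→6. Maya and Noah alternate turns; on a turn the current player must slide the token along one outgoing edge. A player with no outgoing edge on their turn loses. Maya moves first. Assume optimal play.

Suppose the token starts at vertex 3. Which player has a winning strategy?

Maya wins.

Work bottom-up. With no move the player to move loses. Otherwise the position is W if at least one move leads to an L position for the opponent, and L if every move leads to a W.
Every edge goes from a vertex to one that appears earlier in the order 6, 4, 7, 3, 5, 1, 2, so processing vertices in that order labels each vertex after all of its successors.
6: no outgoing edge → L
4: →6(L), so W
7: →6(L), so W
3: →6(L), so W
5: →6(L), so W
1: →6(L), so W
2: →5(W), 3(W) — all W, so L
The starting position 3 is W: Maya should move to 6, handing over an L position.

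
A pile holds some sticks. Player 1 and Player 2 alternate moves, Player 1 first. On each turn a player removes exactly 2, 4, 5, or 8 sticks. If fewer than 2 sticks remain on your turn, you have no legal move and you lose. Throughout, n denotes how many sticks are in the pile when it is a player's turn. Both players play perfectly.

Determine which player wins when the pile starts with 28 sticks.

Player 2 wins.

Build the W/L table. Terminal = L. A non-terminal position is W if it has a move to some L; otherwise it is L.
n=0: no move → L
n=1: no move → L
n=2: reaches L-position 0 → W
n=3: reaches L-position 1 → W
n=4: reaches L-position 0 → W
n=5: reaches L-position 1 → W
n=6: reaches L-position 1 → W
n=7: only reaches 5(W), 3(W), 2(W), all W → L
n=8: reaches L-position 0 → W
n=9: reaches L-position 7 → W
n=10: only reaches 8(W), 6(W), 5(W), 2(W), all W → L
n=11: reaches L-position 7 → W
n=12: reaches L-position 10 → W
n=13: only reaches 11(W), 9(W), 8(W), 5(W), all W → L
n=14: reaches L-position 10 → W
n=15: reaches L-position 13 → W
n=16: only reaches 14(W), 12(W), 11(W), 8(W), all W → L
n=17: reaches L-position 13 → W
n=18: reaches L-position 16 → W
n=19: only reaches 17(W), 15(W), 14(W), 11(W), all W → L
n=20: reaches L-position 16 → W
n=21: reaches L-position 19 → W
n=22: only reaches 20(W), 18(W), 17(W), 14(W), all W → L
n=23: reaches L-position 19 → W
n=24: reaches L-position 22 → W
n=25: only reaches 23(W), 21(W), 20(W), 17(W), all W → L
n=26: reaches L-position 22 → W
n=27: reaches L-position 25 → W
n=28: only reaches 26(W), 24(W), 23(W), 20(W), all W → L
The starting position 28 is L: whatever Player 1 does, the opponent receives a W position.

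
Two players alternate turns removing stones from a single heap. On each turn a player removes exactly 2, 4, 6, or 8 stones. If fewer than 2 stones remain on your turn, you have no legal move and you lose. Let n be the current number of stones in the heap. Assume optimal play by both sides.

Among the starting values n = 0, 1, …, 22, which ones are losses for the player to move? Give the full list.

Label each position W (a win for the player to move) or L (a loss). A position with no legal move is L; any other position is W exactly when some move reaches an L, and L when every move reaches a W.
n=0: no move → L
n=1: no move → L
n=2: can move to 0, which is L ⇒ W
n=3: can move to 1, which is L ⇒ W
n=4: can move to 0, which is L ⇒ W
n=5: can move to 1, which is L ⇒ W
n=6: can move to 0, which is L ⇒ W
n=7: can move to 1, which is L ⇒ W
n=8: can move to 0, which is L ⇒ W
n=9: can move to 1, which is L ⇒ W
n=10: moves to 8(W), 6(W), 4(W), 2(W); every one is W ⇒ L
n=11: moves to 9(W), 7(W), 5(W), 3(W); every one is W ⇒ L
n=12: can move to 10, which is L ⇒ W
n=13: can move to 11, which is L ⇒ W
n=14: can move to 10, which is L ⇒ W
n=15: can move to 11, which is L ⇒ W
n=16: can move to 10, which is L ⇒ W
n=17: can move to 11, which is L ⇒ W
n=18: can move to 10, which is L ⇒ W
n=19: can move to 11, which is L ⇒ W
n=20: moves to 18(W), 16(W), 14(W), 12(W); every one is W ⇒ L
n=21: moves to 19(W), 17(W), 15(W), 13(W); every one is W ⇒ L
n=22: can move to 20, which is L ⇒ W
The losing starting values of n are exactly the entries labelled L in this table (6 of them).

0, 1, 10, 11, 20, 21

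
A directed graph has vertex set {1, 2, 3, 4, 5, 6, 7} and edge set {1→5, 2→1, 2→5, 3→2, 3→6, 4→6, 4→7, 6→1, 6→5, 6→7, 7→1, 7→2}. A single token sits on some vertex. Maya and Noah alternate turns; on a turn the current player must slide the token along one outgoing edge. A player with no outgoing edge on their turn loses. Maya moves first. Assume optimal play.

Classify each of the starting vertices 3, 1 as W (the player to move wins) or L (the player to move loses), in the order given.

3: L, 1: W

Use the standard recursion: the mover loses at a terminal position; elsewhere, the mover wins exactly when some move hands the opponent an L position.
Every edge goes from a vertex to one that appears earlier in the order 5, 1, 2, 7, 6, 3, 4, so processing vertices in that order labels each vertex after all of its successors.
5: no outgoing edge → L
1: →5(L), so W
2: →5(L), so W
7: →2(W), 1(W) — all W, so L
6: →7(L), so W
3: →6(W), 2(W) — all W, so L
4: →7(L), so W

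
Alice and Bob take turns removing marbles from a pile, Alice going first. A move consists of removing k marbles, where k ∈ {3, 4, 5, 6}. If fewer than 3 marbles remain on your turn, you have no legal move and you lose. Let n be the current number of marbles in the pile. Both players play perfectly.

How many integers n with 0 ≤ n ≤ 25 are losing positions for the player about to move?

Label each position W (a win for the player to move) or L (a loss). A position with no legal move is L; any other position is W exactly when some move reaches an L, and L when every move reaches a W.
n=0: no move → L
n=1: no move → L
n=2: no move → L
n=3: →0(L), so W
n=4: →1(L), so W
n=5: →2(L), so W
n=6: →2(L), so W
n=7: →2(L), so W
n=8: →2(L), so W
n=9: →6(W), 5(W), 4(W), 3(W) — all W, so L
n=10: →7(W), 6(W), 5(W), 4(W) — all W, so L
n=11: →8(W), 7(W), 6(W), 5(W) — all W, so L
n=12: →9(L), so W
n=13: →10(L), so W
n=14: →11(L), so W
n=15: →11(L), so W
n=16: →11(L), so W
n=17: →11(L), so W
n=18: →15(W), 14(W), 13(W), 12(W) — all W, so L
n=19: →16(W), 15(W), 14(W), 13(W) — all W, so L
n=20: →17(W), 16(W), 15(W), 14(W) — all W, so L
n=21: →18(L), so W
n=22: →19(L), so W
n=23: →20(L), so W
n=24: →20(L), so W
n=25: →20(L), so W
L entries with 0 ≤ n ≤ 25: n = 0, 1, 2, 9, 10, 11, 18, 19, 20; that makes 9.

9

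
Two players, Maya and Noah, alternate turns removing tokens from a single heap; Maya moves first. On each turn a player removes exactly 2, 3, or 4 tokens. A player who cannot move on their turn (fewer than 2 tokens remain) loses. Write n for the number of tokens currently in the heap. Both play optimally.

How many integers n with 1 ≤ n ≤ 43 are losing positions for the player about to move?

15

Compute win/loss labels from the base case upward. A position with no move is L. Any other position is W if it can reach an L in one move, else L.
n=0: no move → L
n=1: no move → L
n=2: W (go to 0, an L position)
n=3: W (go to 1, an L position)
n=4: W (go to 1, an L position)
n=5: W (go to 1, an L position)
n=6: L (options 4(W), 3(W), 2(W) are all W)
n=7: L (options 5(W), 4(W), 3(W) are all W)
n=8: W (go to 6, an L position)
n=9: W (go to 7, an L position)
n=10: W (go to 7, an L position)
n=11: W (go to 7, an L position)
n=12: L (options 10(W), 9(W), 8(W) are all W)
n=13: L (options 11(W), 10(W), 9(W) are all W)
n=14: W (go to 12, an L position)
n=15: W (go to 13, an L position)
n=16: W (go to 13, an L position)
n=17: W (go to 13, an L position)
n=18: L (options 16(W), 15(W), 14(W) are all W)
n=19: L (options 17(W), 16(W), 15(W) are all W)
n=20: W (go to 18, an L position)
n=21: W (go to 19, an L position)
n=22: W (go to 19, an L position)
n=23: W (go to 19, an L position)
n=24: L (options 22(W), 21(W), 20(W) are all W)
n=25: L (options 23(W), 22(W), 21(W) are all W)
n=26: W (go to 24, an L position)
n=27: W (go to 25, an L position)
n=28: W (go to 25, an L position)
n=29: W (go to 25, an L position)
n=30: L (options 28(W), 27(W), 26(W) are all W)
n=31: L (options 29(W), 28(W), 27(W) are all W)
n=32: W (go to 30, an L position)
n=33: W (go to 31, an L position)
n=34: W (go to 31, an L position)
n=35: W (go to 31, an L position)
n=36: L (options 34(W), 33(W), 32(W) are all W)
n=37: L (options 35(W), 34(W), 33(W) are all W)
n=38: W (go to 36, an L position)
n=39: W (go to 37, an L position)
n=40: W (go to 37, an L position)
n=41: W (go to 37, an L position)
n=42: L (options 40(W), 39(W), 38(W) are all W)
n=43: L (options 41(W), 40(W), 39(W) are all W)
L entries with 1 ≤ n ≤ 43 (n=0 is outside the asked range and is not counted): n = 1, 6, 7, 12, 13, 18, 19, 24, 25, 30, 31, 36, 37, 42, 43; that makes 15.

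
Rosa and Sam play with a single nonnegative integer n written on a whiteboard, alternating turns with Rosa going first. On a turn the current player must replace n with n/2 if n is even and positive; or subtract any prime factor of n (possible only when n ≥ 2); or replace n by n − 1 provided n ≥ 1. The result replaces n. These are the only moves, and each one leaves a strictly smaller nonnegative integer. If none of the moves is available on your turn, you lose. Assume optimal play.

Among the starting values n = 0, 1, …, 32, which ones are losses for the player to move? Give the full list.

Classify positions by backward induction: terminal positions (no move available) are L. From any other position, the mover wins iff some move reaches an L.
n=0: no move → L
n=1: can move to 0, which is L ⇒ W
n=2: can move to 0, which is L ⇒ W
n=3: can move to 0, which is L ⇒ W
n=4: moves to 2(W), 3(W); every one is W ⇒ L
n=5: can move to 0, which is L ⇒ W
n=6: can move to 4, which is L ⇒ W
n=7: can move to 0, which is L ⇒ W
n=8: can move to 4, which is L ⇒ W
n=9: moves to 6(W), 8(W); every one is W ⇒ L
n=10: can move to 9, which is L ⇒ W
n=11: can move to 0, which is L ⇒ W
n=12: can move to 9, which is L ⇒ W
n=13: can move to 0, which is L ⇒ W
n=14: moves to 7(W), 12(W), 13(W); every one is W ⇒ L
n=15: can move to 14, which is L ⇒ W
n=16: can move to 14, which is L ⇒ W
n=17: can move to 0, which is L ⇒ W
n=18: can move to 9, which is L ⇒ W
n=19: can move to 0, which is L ⇒ W
n=20: moves to 10(W), 15(W), 18(W), 19(W); every one is W ⇒ L
n=21: can move to 14, which is L ⇒ W
n=22: can move to 20, which is L ⇒ W
n=23: can move to 0, which is L ⇒ W
n=24: moves to 12(W), 21(W), 22(W), 23(W); every one is W ⇒ L
n=25: can move to 20, which is L ⇒ W
n=26: can move to 24, which is L ⇒ W
n=27: can move to 24, which is L ⇒ W
n=28: can move to 14, which is L ⇒ W
n=29: can move to 0, which is L ⇒ W
n=30: moves to 15(W), 25(W), 27(W), 28(W), 29(W); every one is W ⇒ L
n=31: can move to 0, which is L ⇒ W
n=32: can move to 30, which is L ⇒ W
Reading off the rows marked L gives the requested list; there are 7 such values of n.

0, 4, 9, 14, 20, 24, 30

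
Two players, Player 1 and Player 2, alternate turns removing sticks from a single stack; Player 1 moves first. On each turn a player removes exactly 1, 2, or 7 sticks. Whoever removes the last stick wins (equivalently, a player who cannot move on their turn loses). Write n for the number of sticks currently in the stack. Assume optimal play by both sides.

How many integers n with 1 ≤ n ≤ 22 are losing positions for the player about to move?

7

Positions with no move are L. A position that does have a move is losing for the player to move precisely when every available move leads to a winning position for the opponent. Fill in the labels:
n=0: no move → L
n=1: reaches L-position 0 → W
n=2: reaches L-position 0 → W
n=3: only reaches 2(W), 1(W), all W → L
n=4: reaches L-position 3 → W
n=5: reaches L-position 3 → W
n=6: only reaches 5(W), 4(W), all W → L
n=7: reaches L-position 6 → W
n=8: reaches L-position 6 → W
n=9: only reaches 8(W), 7(W), 2(W), all W → L
n=10: reaches L-position 9 → W
n=11: reaches L-position 9 → W
n=12: only reaches 11(W), 10(W), 5(W), all W → L
n=13: reaches L-position 12 → W
n=14: reaches L-position 12 → W
n=15: only reaches 14(W), 13(W), 8(W), all W → L
n=16: reaches L-position 15 → W
n=17: reaches L-position 15 → W
n=18: only reaches 17(W), 16(W), 11(W), all W → L
n=19: reaches L-position 18 → W
n=20: reaches L-position 18 → W
n=21: only reaches 20(W), 19(W), 14(W), all W → L
n=22: reaches L-position 21 → W
L entries with 1 ≤ n ≤ 22 (n=0 is outside the asked range and is not counted): n = 3, 6, 9, 12, 15, 18, 21; that makes 7.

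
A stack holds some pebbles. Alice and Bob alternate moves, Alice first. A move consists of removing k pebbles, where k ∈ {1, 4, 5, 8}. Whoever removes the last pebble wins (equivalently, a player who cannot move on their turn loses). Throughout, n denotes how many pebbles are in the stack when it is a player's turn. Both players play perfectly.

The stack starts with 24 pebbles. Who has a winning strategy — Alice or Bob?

Label each position W (a win for the player to move) or L (a loss). A position with no legal move is L; any other position is W exactly when some move reaches an L, and L when every move reaches a W.
n=0: no move → L
n=1: W (go to 0, an L position)
n=2: L (sole option 1(W) is W)
n=3: W (go to 2, an L position)
n=4: W (go to 0, an L position)
n=5: W (go to 0, an L position)
n=6: W (go to 2, an L position)
n=7: W (go to 2, an L position)
n=8: W (go to 0, an L position)
n=9: L (options 8(W), 5(W), 4(W), 1(W) are all W)
n=10: W (go to 9, an L position)
n=11: L (options 10(W), 7(W), 6(W), 3(W) are all W)
n=12: W (go to 11, an L position)
n=13: W (go to 9, an L position)
n=14: W (go to 9, an L position)
n=15: W (go to 11, an L position)
n=16: W (go to 11, an L position)
n=17: W (go to 9, an L position)
n=18: L (options 17(W), 14(W), 13(W), 10(W) are all W)
n=19: W (go to 18, an L position)
n=20: L (options 19(W), 16(W), 15(W), 12(W) are all W)
n=21: W (go to 20, an L position)
n=22: W (go to 18, an L position)
n=23: W (go to 18, an L position)
n=24: W (go to 20, an L position)
The starting position 24 is W: Alice should remove 4, leaving 20, handing over an L position.

Alice wins.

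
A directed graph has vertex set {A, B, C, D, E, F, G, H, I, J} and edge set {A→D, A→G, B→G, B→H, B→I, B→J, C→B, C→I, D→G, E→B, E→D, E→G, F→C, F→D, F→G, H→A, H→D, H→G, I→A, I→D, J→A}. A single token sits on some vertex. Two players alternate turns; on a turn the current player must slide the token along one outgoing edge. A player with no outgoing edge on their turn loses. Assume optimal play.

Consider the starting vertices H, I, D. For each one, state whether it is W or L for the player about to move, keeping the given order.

Work bottom-up. With no move the player to move loses. Otherwise the position is W if at least one move leads to an L position for the opponent, and L if every move leads to a W.
Every edge goes from a vertex to one that appears earlier in the order G, D, A, I, H, J, B, E, C, F, so processing vertices in that order labels each vertex after all of its successors.
G: no outgoing edge → L
D: W (go to G, an L position)
A: W (go to G, an L position)
I: L (options A(W), D(W) are all W)
H: W (go to G, an L position)
J: L (sole option A(W) is W)
B: W (go to J, an L position)
E: W (go to G, an L position)
C: W (go to I, an L position)
F: W (go to G, an L position)

H: W, I: L, D: W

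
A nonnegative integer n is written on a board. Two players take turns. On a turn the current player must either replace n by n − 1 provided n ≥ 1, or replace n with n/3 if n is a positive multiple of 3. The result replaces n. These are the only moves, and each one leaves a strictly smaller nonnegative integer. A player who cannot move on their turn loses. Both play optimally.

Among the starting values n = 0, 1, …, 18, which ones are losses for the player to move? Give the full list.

0, 2, 4, 7, 9, 11, 13, 15, 17

Build the W/L table. Terminal = L. A non-terminal position is W if it has a move to some L; otherwise it is L.
n=0: no move → L
n=1: can move to 0, which is L ⇒ W
n=2: the only move is to 1(W), a W ⇒ L
n=3: can move to 2, which is L ⇒ W
n=4: the only move is to 3(W), a W ⇒ L
n=5: can move to 4, which is L ⇒ W
n=6: can move to 2, which is L ⇒ W
n=7: the only move is to 6(W), a W ⇒ L
n=8: can move to 7, which is L ⇒ W
n=9: moves to 3(W), 8(W); every one is W ⇒ L
n=10: can move to 9, which is L ⇒ W
n=11: the only move is to 10(W), a W ⇒ L
n=12: can move to 4, which is L ⇒ W
n=13: the only move is to 12(W), a W ⇒ L
n=14: can move to 13, which is L ⇒ W
n=15: moves to 5(W), 14(W); every one is W ⇒ L
n=16: can move to 15, which is L ⇒ W
n=17: the only move is to 16(W), a W ⇒ L
n=18: can move to 17, which is L ⇒ W
The losing starting values of n are exactly the entries labelled L in this table (9 of them).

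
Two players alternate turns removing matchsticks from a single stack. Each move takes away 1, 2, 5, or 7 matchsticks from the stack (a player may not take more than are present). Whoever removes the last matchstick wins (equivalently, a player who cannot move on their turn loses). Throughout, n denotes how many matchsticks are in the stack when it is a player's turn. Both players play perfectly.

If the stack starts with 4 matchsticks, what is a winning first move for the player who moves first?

Use the standard recursion: the mover loses at a terminal position; elsewhere, the mover wins exactly when some move hands the opponent an L position.
n=0: no move → L
n=1: can move to 0, which is L ⇒ W
n=2: can move to 0, which is L ⇒ W
n=3: moves to 2(W), 1(W); every one is W ⇒ L
n=4: can move to 3, which is L ⇒ W
From 4, the L positions reachable in one move are: 3.

Remove 1, leaving 3.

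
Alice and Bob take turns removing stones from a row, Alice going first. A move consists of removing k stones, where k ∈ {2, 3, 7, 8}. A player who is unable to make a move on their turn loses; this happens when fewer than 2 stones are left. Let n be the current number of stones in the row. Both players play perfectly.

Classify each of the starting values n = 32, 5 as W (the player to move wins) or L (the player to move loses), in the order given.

32: W, 5: L

Use the standard recursion: the mover loses at a terminal position; elsewhere, the mover wins exactly when some move hands the opponent an L position.
n=0: no move → L
n=1: no move → L
n=2: can move to 0, which is L ⇒ W
n=3: can move to 1, which is L ⇒ W
n=4: can move to 1, which is L ⇒ W
n=5: moves to 3(W), 2(W); every one is W ⇒ L
n=6: moves to 4(W), 3(W); every one is W ⇒ L
n=7: can move to 5, which is L ⇒ W
n=8: can move to 6, which is L ⇒ W
n=9: can move to 6, which is L ⇒ W
n=10: moves to 8(W), 7(W), 3(W), 2(W); every one is W ⇒ L
n=11: moves to 9(W), 8(W), 4(W), 3(W); every one is W ⇒ L
n=12: can move to 10, which is L ⇒ W
n=13: can move to 11, which is L ⇒ W
n=14: can move to 11, which is L ⇒ W
n=15: moves to 13(W), 12(W), 8(W), 7(W); every one is W ⇒ L
n=16: moves to 14(W), 13(W), 9(W), 8(W); every one is W ⇒ L
n=17: can move to 15, which is L ⇒ W
n=18: can move to 16, which is L ⇒ W
n=19: can move to 16, which is L ⇒ W
n=20: moves to 18(W), 17(W), 13(W), 12(W); every one is W ⇒ L
n=21: moves to 19(W), 18(W), 14(W), 13(W); every one is W ⇒ L
n=22: can move to 20, which is L ⇒ W
n=23: can move to 21, which is L ⇒ W
n=24: can move to 21, which is L ⇒ W
n=25: moves to 23(W), 22(W), 18(W), 17(W); every one is W ⇒ L
n=26: moves to 24(W), 23(W), 19(W), 18(W); every one is W ⇒ L
n=27: can move to 25, which is L ⇒ W
n=28: can move to 26, which is L ⇒ W
n=29: can move to 26, which is L ⇒ W
n=30: moves to 28(W), 27(W), 23(W), 22(W); every one is W ⇒ L
n=31: moves to 29(W), 28(W), 24(W), 23(W); every one is W ⇒ L
n=32: can move to 30, which is L ⇒ W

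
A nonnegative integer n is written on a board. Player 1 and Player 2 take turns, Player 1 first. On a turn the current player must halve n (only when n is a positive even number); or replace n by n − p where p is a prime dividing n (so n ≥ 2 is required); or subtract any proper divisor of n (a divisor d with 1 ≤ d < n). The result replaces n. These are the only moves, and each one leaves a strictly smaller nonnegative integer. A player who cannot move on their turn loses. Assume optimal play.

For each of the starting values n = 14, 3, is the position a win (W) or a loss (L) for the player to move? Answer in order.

14: L, 3: W

Classify positions by backward induction: terminal positions (no move available) are L. From any other position, the mover wins iff some move reaches an L.
n=0: no move → L
n=1: no move → L
n=2: reaches L-position 0 → W
n=3: reaches L-position 0 → W
n=4: only reaches 2(W), 3(W), all W → L
n=5: reaches L-position 0 → W
n=6: reaches L-position 4 → W
n=7: reaches L-position 0 → W
n=8: reaches L-position 4 → W
n=9: only reaches 6(W), 8(W), all W → L
n=10: reaches L-position 9 → W
n=11: reaches L-position 0 → W
n=12: reaches L-position 9 → W
n=13: reaches L-position 0 → W
n=14: only reaches 7(W), 12(W), 13(W), all W → L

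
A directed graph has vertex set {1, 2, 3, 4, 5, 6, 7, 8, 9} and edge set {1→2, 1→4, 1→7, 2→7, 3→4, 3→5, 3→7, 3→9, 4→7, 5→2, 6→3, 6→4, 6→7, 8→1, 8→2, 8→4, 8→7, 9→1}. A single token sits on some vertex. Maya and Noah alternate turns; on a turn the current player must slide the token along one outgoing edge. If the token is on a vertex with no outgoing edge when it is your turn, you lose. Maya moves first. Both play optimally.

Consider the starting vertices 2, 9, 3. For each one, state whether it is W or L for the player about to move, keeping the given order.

2: W, 9: L, 3: W

Classify positions by backward induction: terminal positions (no move available) are L. From any other position, the mover wins iff some move reaches an L.
Every edge goes from a vertex to one that appears earlier in the order 7, 2, 4, 1, 9, 5, 3, 6, 8, so processing vertices in that order labels each vertex after all of its successors.
7: no outgoing edge → L
2: can move to 7, which is L ⇒ W
4: can move to 7, which is L ⇒ W
1: can move to 7, which is L ⇒ W
9: the only move is to 1(W), a W ⇒ L
5: the only move is to 2(W), a W ⇒ L
3: can move to 5, which is L ⇒ W
6: can move to 7, which is L ⇒ W
8: can move to 7, which is L ⇒ W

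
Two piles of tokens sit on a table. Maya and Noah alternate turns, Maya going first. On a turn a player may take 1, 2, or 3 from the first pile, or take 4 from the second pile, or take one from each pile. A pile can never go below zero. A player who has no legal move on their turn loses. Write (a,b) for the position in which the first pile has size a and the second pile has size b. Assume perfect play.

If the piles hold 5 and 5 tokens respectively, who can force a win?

Noah wins.

Classify positions by backward induction: terminal positions (no move available) are L. From any other position, the mover wins iff some move reaches an L.
No move ever increases a pile, so every position that can arise here has a ≤ 5 and b ≤ 5; it is enough to label the cells with 0 ≤ a ≤ 5 and 0 ≤ b ≤ 5.
Every move lowers a or b (never raises either), so fill the grid row by row in increasing a, and left to right within a row: each cell's successors are then already labelled.
      b=0  b=1  b=2  b=3  b=4  b=5
a=0:    L    L    L    L    W    W
a=1:    W    W    W    W    W    L
a=2:    W    W    W    W    L    W
a=3:    W    W    W    W    W    W
a=4:    L    L    L    L    W    W
a=5:    W    W    W    W    W    L
Cells with no legal move (terminal, hence L): (0,0), (0,1), (0,2), (0,3).
The remaining L cells, each justified by listing all of its moves:
(1,5): only reaches (0,5)(W), (1,1)(W), (0,4)(W), all W → L
(2,4): only reaches (1,4)(W), (0,4)(W), (2,0)(W), (1,3)(W), all W → L
(4,0): only reaches (3,0)(W), (2,0)(W), (1,0)(W), all W → L
(4,1): only reaches (3,1)(W), (2,1)(W), (1,1)(W), (3,0)(W), all W → L
(4,2): only reaches (3,2)(W), (2,2)(W), (1,2)(W), (3,1)(W), all W → L
(4,3): only reaches (3,3)(W), (2,3)(W), (1,3)(W), (3,2)(W), all W → L
(5,5): only reaches (4,5)(W), (3,5)(W), (2,5)(W), (5,1)(W), (4,4)(W), all W → L
Every other cell has at least one move into one of the L cells above, so it is W.
Every move from (5,5) reaches a W position, so the mover loses.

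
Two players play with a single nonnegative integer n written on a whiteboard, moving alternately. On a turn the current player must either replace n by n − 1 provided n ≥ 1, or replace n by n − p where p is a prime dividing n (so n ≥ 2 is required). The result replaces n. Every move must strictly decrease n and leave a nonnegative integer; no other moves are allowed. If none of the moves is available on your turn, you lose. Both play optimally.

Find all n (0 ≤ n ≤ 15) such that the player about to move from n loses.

0, 4, 8, 12

Work bottom-up. With no move the player to move loses. Otherwise the position is W if at least one move leads to an L position for the opponent, and L if every move leads to a W.
n=0: no move → L
n=1: →0(L), so W
n=2: →0(L), so W
n=3: →0(L), so W
n=4: →2(W), 3(W) — all W, so L
n=5: →0(L), so W
n=6: →4(L), so W
n=7: →0(L), so W
n=8: →6(W), 7(W) — all W, so L
n=9: →8(L), so W
n=10: →8(L), so W
n=11: →0(L), so W
n=12: →9(W), 10(W), 11(W) — all W, so L
n=13: →0(L), so W
n=14: →12(L), so W
n=15: →12(L), so W
Reading off the rows marked L gives the requested list; there are 4 such values of n.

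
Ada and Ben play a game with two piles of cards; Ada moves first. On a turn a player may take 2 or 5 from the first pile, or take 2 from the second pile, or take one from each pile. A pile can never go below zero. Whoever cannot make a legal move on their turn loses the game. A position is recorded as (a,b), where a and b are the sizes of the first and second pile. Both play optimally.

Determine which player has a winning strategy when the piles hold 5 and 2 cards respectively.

Use the standard recursion: the mover loses at a terminal position; elsewhere, the mover wins exactly when some move hands the opponent an L position.
No move ever increases a pile, so every position that can arise here has a ≤ 5 and b ≤ 2; it is enough to label the cells with 0 ≤ a ≤ 5 and 0 ≤ b ≤ 2.
Every move lowers a or b (never raises either), so fill the grid row by row in increasing a, and left to right within a row: each cell's successors are then already labelled.
      b=0  b=1  b=2
a=0:    L    L    W
a=1:    L    W    W
a=2:    W    W    L
a=3:    W    L    L
a=4:    L    L    W
a=5:    W    W    W
Cells with no legal move (terminal, hence L): (0,0), (0,1), (1,0).
The remaining L cells, each justified by listing all of its moves:
(2,2): →(0,2)(W), (2,0)(W), (1,1)(W) — all W, so L
(3,1): →(1,1)(W), (2,0)(W) — all W, so L
(3,2): →(1,2)(W), (3,0)(W), (2,1)(W) — all W, so L
(4,0): →(2,0)(W) only, which is W, so L
(4,1): →(2,1)(W), (3,0)(W) — all W, so L
Every other cell has at least one move into one of the L cells above, so it is W.
The starting position (5,2) is W: Ada should move to (3,2), handing over an L position.

Ada wins.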